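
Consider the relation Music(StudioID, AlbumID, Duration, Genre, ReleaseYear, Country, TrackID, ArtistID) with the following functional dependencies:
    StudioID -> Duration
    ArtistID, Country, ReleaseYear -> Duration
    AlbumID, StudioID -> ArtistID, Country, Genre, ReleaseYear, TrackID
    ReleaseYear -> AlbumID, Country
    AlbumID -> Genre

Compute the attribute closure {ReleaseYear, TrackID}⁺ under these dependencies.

Start with {ReleaseYear, TrackID}.
ReleaseYear -> AlbumID, Country applies; add {AlbumID, Country} → now {AlbumID, Country, ReleaseYear, TrackID}.
AlbumID -> Genre applies; add {Genre} → now {AlbumID, Country, Genre, ReleaseYear, TrackID}.
No further FD applies.

{AlbumID, Country, Genre, ReleaseYear, TrackID}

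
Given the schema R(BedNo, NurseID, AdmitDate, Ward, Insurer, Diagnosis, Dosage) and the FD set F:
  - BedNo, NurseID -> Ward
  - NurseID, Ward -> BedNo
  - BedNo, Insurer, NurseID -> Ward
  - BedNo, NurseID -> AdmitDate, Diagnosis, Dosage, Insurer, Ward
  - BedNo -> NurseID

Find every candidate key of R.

{BedNo}⁺ = {AdmitDate, BedNo, Diagnosis, Dosage, Insurer, NurseID, Ward}, which is every attribute, so {BedNo} is a candidate key.
{NurseID, Ward}⁺ = {AdmitDate, BedNo, Diagnosis, Dosage, Insurer, NurseID, Ward}, which is every attribute, so {NurseID, Ward} is a candidate key.
Any other superkey properly contains one of these, so there are no further candidate keys.

{BedNo}, {NurseID, Ward}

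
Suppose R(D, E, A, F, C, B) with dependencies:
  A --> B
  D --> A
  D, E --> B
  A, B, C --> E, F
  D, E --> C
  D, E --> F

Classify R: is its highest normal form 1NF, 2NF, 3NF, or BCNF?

Candidate keys: {C, D}, {D, E}. Prime attributes: {C, D, E}.
A --> B breaks BCNF: {A}⁺ = {A, B}, so {A} is not a superkey.
A --> B determines the non-prime attribute {B} from a non-superkey — 3NF is violated.
Since {D} ⊂ {C, D} and {D}⁺ ⊇ {A, B} with {A, B} non-prime, there is a partial dependency; 2NF fails.

1NF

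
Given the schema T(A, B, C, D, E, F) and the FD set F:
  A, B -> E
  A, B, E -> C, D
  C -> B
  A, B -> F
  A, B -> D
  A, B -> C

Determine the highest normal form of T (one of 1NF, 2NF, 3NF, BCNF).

3NF

Candidate keys: {A, B}, {A, C}. Prime attributes: {A, B, C}.
C -> B breaks BCNF: {C}⁺ = {B, C}, so {C} is not a superkey.
But every attribute on its right side ({B}) is prime, and the same holds for every other non-superkey FD, so 3NF still holds.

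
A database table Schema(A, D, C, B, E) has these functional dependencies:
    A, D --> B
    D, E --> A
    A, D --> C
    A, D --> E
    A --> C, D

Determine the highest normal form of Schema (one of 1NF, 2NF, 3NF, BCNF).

Candidate keys: {A}, {D, E}. Prime attributes: {A, D, E}.
Each dependency's left side is a superkey — BCNF holds.

BCNF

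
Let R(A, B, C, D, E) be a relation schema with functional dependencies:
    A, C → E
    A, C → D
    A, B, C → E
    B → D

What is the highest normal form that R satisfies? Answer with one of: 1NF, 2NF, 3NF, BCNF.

Candidate key: {A, B, C}. Prime attributes: {A, B, C}.
A, C → E breaks BCNF: {A, C}⁺ = {A, C, D, E}, so {A, C} is not a superkey.
A, C → E has non-prime {E} on the right and a non-superkey on the left, so 3NF fails.
The proper key subset {B} of {A, B, C} determines non-prime {D}, so the relation is not even in 2NF.

1NF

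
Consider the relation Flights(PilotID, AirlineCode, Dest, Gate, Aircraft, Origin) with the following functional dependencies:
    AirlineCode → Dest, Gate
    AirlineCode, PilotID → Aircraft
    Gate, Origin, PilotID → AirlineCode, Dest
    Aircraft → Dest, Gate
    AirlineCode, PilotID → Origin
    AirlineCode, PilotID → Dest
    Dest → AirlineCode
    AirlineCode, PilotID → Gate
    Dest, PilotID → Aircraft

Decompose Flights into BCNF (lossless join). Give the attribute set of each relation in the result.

Candidate keys of the original relation: {Aircraft, PilotID}, {AirlineCode, PilotID}, {Dest, PilotID}, {Gate, Origin, PilotID}.
Within {Aircraft, AirlineCode, Dest, Gate, Origin, PilotID}: {AirlineCode}⁺ ∩ {Aircraft, AirlineCode, Dest, Gate, Origin, PilotID} = {AirlineCode, Dest, Gate}, not the whole set, so AirlineCode → Dest, Gate violates BCNF; decompose into {AirlineCode, Dest, Gate} and {Aircraft, AirlineCode, Origin, PilotID}.
{AirlineCode, Dest, Gate} has no BCNF violation.
Within {Aircraft, AirlineCode, Origin, PilotID}: {Aircraft}⁺ ∩ {Aircraft, AirlineCode, Origin, PilotID} = {Aircraft, AirlineCode}, not the whole set, so Aircraft → AirlineCode violates BCNF; decompose into {Aircraft, AirlineCode} and {Aircraft, Origin, PilotID}.
{Aircraft, AirlineCode} has no BCNF violation.
{Aircraft, Origin, PilotID} has no BCNF violation.

{Aircraft, AirlineCode}; {Aircraft, Origin, PilotID}; {AirlineCode, Dest, Gate}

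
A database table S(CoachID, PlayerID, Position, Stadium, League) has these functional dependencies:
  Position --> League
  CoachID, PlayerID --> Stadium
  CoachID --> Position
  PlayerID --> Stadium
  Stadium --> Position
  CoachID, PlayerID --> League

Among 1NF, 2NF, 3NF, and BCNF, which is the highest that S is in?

Candidate key: {CoachID, PlayerID}. Prime attributes: {CoachID, PlayerID}.
Position --> League: {Position}⁺ = {League, Position}, which is not all of the attributes, so the left side is not a superkey — BCNF is violated.
Position --> League has non-prime {League} on the right and a non-superkey on the left, so 3NF fails.
The proper key subset {CoachID} of {CoachID, PlayerID} determines non-prime {League, Position}, so the relation is not even in 2NF.

1NF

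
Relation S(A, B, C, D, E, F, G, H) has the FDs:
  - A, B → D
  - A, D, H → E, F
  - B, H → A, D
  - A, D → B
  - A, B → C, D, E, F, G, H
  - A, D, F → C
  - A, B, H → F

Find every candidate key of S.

Closure of {A, B} is {A, B, C, D, E, F, G, H}, the whole schema; {A, B} is a candidate key.
Closure of {A, D} is {A, B, C, D, E, F, G, H}, the whole schema; {A, D} is a candidate key.
Closure of {B, H} is {A, B, C, D, E, F, G, H}, the whole schema; {B, H} is a candidate key.
Any other superkey properly contains one of these, so there are no further candidate keys.

{A, B}, {A, D}, {B, H}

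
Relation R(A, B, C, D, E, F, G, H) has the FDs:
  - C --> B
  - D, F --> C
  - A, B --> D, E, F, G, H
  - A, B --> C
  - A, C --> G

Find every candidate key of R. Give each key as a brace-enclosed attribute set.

{A, B}, {A, C}, {A, D, F}

Attributes never on any right-hand side: {A} — every candidate key must contain it.
{A, B}⁺ = {A, B, C, D, E, F, G, H} — all of the relation — so {A, B} is a candidate key.
{A, C}⁺ = {A, B, C, D, E, F, G, H} — all of the relation — so {A, C} is a candidate key.
{A, D, F}⁺ = {A, B, C, D, E, F, G, H} — all of the relation — so {A, D, F} is a candidate key.
These are minimal and exhaustive — every other superkey contains one of them.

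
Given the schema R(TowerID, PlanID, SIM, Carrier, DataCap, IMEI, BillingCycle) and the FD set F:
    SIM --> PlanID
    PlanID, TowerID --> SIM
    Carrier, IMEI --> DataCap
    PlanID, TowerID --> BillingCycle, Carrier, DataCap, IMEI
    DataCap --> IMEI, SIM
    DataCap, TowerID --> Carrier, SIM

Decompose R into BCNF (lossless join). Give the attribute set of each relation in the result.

{BillingCycle, Carrier, IMEI, TowerID}; {Carrier, DataCap}; {DataCap, IMEI, SIM}; {PlanID, SIM}

Candidate keys of the original relation: {Carrier, IMEI, TowerID}, {DataCap, TowerID}, {PlanID, TowerID}, {SIM, TowerID}.
Within {BillingCycle, Carrier, DataCap, IMEI, PlanID, SIM, TowerID}: {SIM}⁺ ∩ {BillingCycle, Carrier, DataCap, IMEI, PlanID, SIM, TowerID} = {PlanID, SIM}, not the whole set, so SIM --> PlanID violates BCNF; decompose into {PlanID, SIM} and {BillingCycle, Carrier, DataCap, IMEI, SIM, TowerID}.
{PlanID, SIM} has no BCNF violation.
Within {BillingCycle, Carrier, DataCap, IMEI, SIM, TowerID}: {Carrier, IMEI}⁺ ∩ {BillingCycle, Carrier, DataCap, IMEI, SIM, TowerID} = {Carrier, DataCap, IMEI, SIM}, not the whole set, so Carrier, IMEI --> DataCap, SIM violates BCNF; decompose into {Carrier, DataCap, IMEI, SIM} and {BillingCycle, Carrier, IMEI, TowerID}.
Within {Carrier, DataCap, IMEI, SIM}: {DataCap}⁺ ∩ {Carrier, DataCap, IMEI, SIM} = {DataCap, IMEI, SIM}, not the whole set, so DataCap --> IMEI, SIM violates BCNF; decompose into {DataCap, IMEI, SIM} and {Carrier, DataCap}.
{DataCap, IMEI, SIM} has no BCNF violation.
{Carrier, DataCap} has no BCNF violation.
{BillingCycle, Carrier, IMEI, TowerID} has no BCNF violation.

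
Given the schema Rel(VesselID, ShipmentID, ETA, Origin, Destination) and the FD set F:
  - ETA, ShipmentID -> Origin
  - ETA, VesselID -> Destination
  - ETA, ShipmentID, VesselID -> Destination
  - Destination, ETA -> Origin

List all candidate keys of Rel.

{ETA, ShipmentID, VesselID}

Attributes never on any right-hand side: {ETA, ShipmentID, VesselID} — every candidate key must contain all of them.
Closure of {ETA, ShipmentID, VesselID} is {Destination, ETA, Origin, ShipmentID, VesselID}, the whole schema; {ETA, ShipmentID, VesselID} is a candidate key.
No other minimal set has full closure, so this is the only candidate key.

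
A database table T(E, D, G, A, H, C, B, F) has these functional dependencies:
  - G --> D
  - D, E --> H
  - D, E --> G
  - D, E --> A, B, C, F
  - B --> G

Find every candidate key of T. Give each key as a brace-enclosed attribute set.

{E} never appears on the right of any FD, so every key must include it.
{B, E}⁺ = {A, B, C, D, E, F, G, H}, which is every attribute, so {B, E} is a candidate key.
{D, E}⁺ = {A, B, C, D, E, F, G, H}, which is every attribute, so {D, E} is a candidate key.
{E, G}⁺ = {A, B, C, D, E, F, G, H}, which is every attribute, so {E, G} is a candidate key.
No proper subset of any of these is a key, and no other minimal superkey exists.

{B, E}, {D, E}, {E, G}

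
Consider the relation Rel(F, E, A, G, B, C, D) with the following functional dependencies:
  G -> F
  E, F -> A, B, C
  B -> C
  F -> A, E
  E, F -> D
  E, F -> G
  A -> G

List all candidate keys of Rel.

{A}, {F}, {G}

Closure of {A} is {A, B, C, D, E, F, G}, the whole schema; {A} is a candidate key.
Closure of {F} is {A, B, C, D, E, F, G}, the whole schema; {F} is a candidate key.
Closure of {G} is {A, B, C, D, E, F, G}, the whole schema; {G} is a candidate key.
Any other superkey properly contains one of these, so there are no further candidate keys.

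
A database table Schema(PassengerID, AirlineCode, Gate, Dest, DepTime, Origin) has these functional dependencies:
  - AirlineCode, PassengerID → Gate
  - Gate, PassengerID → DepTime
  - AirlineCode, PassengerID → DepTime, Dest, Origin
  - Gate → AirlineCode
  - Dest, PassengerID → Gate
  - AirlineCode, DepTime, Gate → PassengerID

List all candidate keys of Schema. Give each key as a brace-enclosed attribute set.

{AirlineCode, PassengerID}, {DepTime, Gate}, {Dest, PassengerID}, {Gate, PassengerID}

Closure of {AirlineCode, PassengerID} is {AirlineCode, DepTime, Dest, Gate, Origin, PassengerID}, the whole schema; {AirlineCode, PassengerID} is a candidate key.
Closure of {DepTime, Gate} is {AirlineCode, DepTime, Dest, Gate, Origin, PassengerID}, the whole schema; {DepTime, Gate} is a candidate key.
Closure of {Dest, PassengerID} is {AirlineCode, DepTime, Dest, Gate, Origin, PassengerID}, the whole schema; {Dest, PassengerID} is a candidate key.
Closure of {Gate, PassengerID} is {AirlineCode, DepTime, Dest, Gate, Origin, PassengerID}, the whole schema; {Gate, PassengerID} is a candidate key.
Any other superkey properly contains one of these, so there are no further candidate keys.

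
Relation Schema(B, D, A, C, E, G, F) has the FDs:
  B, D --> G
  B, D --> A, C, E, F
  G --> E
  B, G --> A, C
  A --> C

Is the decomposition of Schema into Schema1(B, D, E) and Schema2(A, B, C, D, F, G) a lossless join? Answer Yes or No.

Yes

Schema1 ∩ Schema2 = {B, D}; its closure under F is {A, B, C, D, E, F, G}.
This includes all of Schema1, so the common attributes are a superkey of Schema1 — the join is lossless.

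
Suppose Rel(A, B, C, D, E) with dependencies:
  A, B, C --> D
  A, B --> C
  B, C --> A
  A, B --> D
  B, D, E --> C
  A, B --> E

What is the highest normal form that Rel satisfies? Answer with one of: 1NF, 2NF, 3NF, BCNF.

BCNF

Candidate keys: {A, B}, {B, C}, {B, D, E}. Prime attributes: {A, B, C, D, E}.
The left-hand side of every FD is a superkey, so BCNF is satisfied.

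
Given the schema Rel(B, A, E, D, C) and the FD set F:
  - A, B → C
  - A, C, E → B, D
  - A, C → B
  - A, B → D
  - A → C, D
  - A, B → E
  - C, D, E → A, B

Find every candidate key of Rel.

{A}, {C, D, E}

{A}⁺ = {A, B, C, D, E}, which is every attribute, so {A} is a candidate key.
{C, D, E}⁺ = {A, B, C, D, E}, which is every attribute, so {C, D, E} is a candidate key.
These are minimal and exhaustive — every other superkey contains one of them.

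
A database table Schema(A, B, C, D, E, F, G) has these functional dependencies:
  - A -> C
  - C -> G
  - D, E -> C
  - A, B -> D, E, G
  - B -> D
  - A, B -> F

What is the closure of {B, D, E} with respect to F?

{B, C, D, E, G}

Start with {B, D, E}.
D, E -> C applies; add {C} → now {B, C, D, E}.
C -> G applies; add {G} → now {B, C, D, E, G}.
No further FD applies.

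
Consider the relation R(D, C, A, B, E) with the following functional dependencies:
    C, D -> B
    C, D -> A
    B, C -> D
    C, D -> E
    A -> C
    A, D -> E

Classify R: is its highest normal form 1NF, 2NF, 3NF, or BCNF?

3NF

Candidate keys: {A, B}, {A, D}, {B, C}, {C, D}. Prime attributes: {A, B, C, D}.
For A -> C we have {A}⁺ = {A, C}; {A} is not a superkey, so BCNF fails.
Since {C} ⊆ prime attributes and every other non-superkey FD also has a prime right side, the schema is in 3NF.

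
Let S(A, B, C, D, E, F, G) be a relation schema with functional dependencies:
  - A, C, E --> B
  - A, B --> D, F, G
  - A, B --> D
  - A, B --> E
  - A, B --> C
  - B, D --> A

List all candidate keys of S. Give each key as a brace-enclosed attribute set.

{A, B}, {A, C, E}, {B, D}

Closure of {A, B} is {A, B, C, D, E, F, G}, the whole schema; {A, B} is a candidate key.
Closure of {B, D} is {A, B, C, D, E, F, G}, the whole schema; {B, D} is a candidate key.
Closure of {A, C, E} is {A, B, C, D, E, F, G}, the whole schema; {A, C, E} is a candidate key.
No proper subset of any of these is a key, and no other minimal superkey exists.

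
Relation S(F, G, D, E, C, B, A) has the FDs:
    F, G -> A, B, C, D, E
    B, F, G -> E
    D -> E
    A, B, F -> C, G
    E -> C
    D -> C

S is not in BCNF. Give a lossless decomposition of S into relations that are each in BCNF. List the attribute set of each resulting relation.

Candidate keys of the original relation: {A, B, F}, {F, G}.
In {A, B, C, D, E, F, G}, {D} is not a superkey ({D}⁺ restricted to this set is {C, D, E}), so split on D -> C, E into {C, D, E} and {A, B, D, F, G}.
In {C, D, E}, {E} is not a superkey ({E}⁺ restricted to this set is {C, E}), so split on E -> C into {C, E} and {D, E}.
{C, E} has no BCNF violation.
{D, E} has no BCNF violation.
{A, B, D, F, G} has no BCNF violation.

{A, B, D, F, G}; {C, E}; {D, E}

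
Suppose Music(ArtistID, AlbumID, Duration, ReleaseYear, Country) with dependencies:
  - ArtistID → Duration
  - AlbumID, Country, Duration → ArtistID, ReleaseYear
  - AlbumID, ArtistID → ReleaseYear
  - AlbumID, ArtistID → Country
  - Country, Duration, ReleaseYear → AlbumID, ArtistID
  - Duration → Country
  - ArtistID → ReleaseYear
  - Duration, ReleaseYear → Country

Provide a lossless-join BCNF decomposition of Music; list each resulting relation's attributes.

{AlbumID, ArtistID, Duration, ReleaseYear}; {Country, Duration}

Candidate keys of the original relation: {AlbumID, Duration}, {ArtistID}, {Duration, ReleaseYear}.
In {AlbumID, ArtistID, Country, Duration, ReleaseYear}, {Duration} is not a superkey ({Duration}⁺ restricted to this set is {Country, Duration}), so split on Duration → Country into {Country, Duration} and {AlbumID, ArtistID, Duration, ReleaseYear}.
{Country, Duration}: every determinant is a superkey — BCNF.
{AlbumID, ArtistID, Duration, ReleaseYear}: every determinant is a superkey — BCNF.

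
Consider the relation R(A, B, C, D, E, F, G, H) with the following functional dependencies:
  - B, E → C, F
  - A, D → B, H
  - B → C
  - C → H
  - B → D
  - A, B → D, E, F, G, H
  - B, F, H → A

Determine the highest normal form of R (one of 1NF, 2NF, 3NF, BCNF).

1NF

Candidate keys: {A, B}, {A, D}, {B, E}, {B, F}. Prime attributes: {A, B, D, E, F}.
B → C: {B}⁺ = {B, C, D, H}, which is not all of the attributes, so the left side is not a superkey — BCNF is violated.
B → C determines the non-prime attribute {C} from a non-superkey — 3NF is violated.
Since {B} ⊂ {A, B} and {B}⁺ ⊇ {C, H} with {C, H} non-prime, there is a partial dependency; 2NF fails.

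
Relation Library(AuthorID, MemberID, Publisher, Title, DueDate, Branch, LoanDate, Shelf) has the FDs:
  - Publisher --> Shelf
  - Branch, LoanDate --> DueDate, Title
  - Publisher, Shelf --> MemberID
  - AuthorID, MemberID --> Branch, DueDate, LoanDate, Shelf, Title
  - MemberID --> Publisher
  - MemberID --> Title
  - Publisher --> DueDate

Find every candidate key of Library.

No FD produces {AuthorID}, so it must be in every candidate key.
Closure of {AuthorID, MemberID} is {AuthorID, Branch, DueDate, LoanDate, MemberID, Publisher, Shelf, Title}, the whole schema; {AuthorID, MemberID} is a candidate key.
Closure of {AuthorID, Publisher} is {AuthorID, Branch, DueDate, LoanDate, MemberID, Publisher, Shelf, Title}, the whole schema; {AuthorID, Publisher} is a candidate key.
These are minimal and exhaustive — every other superkey contains one of them.

{AuthorID, MemberID}, {AuthorID, Publisher}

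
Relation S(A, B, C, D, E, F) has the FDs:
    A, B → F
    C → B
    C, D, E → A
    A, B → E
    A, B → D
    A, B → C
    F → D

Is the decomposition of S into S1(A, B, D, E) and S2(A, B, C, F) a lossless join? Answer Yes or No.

Common attributes: {A, B}; their closure is {A, B, C, D, E, F}.
S1 is contained in that closure, so S1 ∩ S2 → S1 holds and the join is lossless.

Yes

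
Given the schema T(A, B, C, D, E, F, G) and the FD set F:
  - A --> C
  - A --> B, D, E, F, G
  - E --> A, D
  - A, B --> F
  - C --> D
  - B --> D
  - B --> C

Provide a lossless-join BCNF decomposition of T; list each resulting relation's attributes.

{A, B, E, F, G}; {B, C}; {C, D}

Candidate keys of the original relation: {A}, {E}.
Within {A, B, C, D, E, F, G}: {C}⁺ ∩ {A, B, C, D, E, F, G} = {C, D}, not the whole set, so C --> D violates BCNF; decompose into {C, D} and {A, B, C, E, F, G}.
{C, D} is in BCNF.
Within {A, B, C, E, F, G}: {B}⁺ ∩ {A, B, C, E, F, G} = {B, C}, not the whole set, so B --> C violates BCNF; decompose into {B, C} and {A, B, E, F, G}.
{B, C} is in BCNF.
{A, B, E, F, G} is in BCNF.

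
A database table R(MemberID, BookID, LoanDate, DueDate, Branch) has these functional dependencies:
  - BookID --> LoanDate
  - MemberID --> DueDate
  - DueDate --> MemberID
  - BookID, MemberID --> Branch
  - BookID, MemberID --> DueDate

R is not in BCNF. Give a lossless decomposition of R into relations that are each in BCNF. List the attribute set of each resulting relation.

Candidate keys of the original relation: {BookID, DueDate}, {BookID, MemberID}.
In {BookID, Branch, DueDate, LoanDate, MemberID}, {BookID} is not a superkey ({BookID}⁺ restricted to this set is {BookID, LoanDate}), so split on BookID --> LoanDate into {BookID, LoanDate} and {BookID, Branch, DueDate, MemberID}.
{BookID, LoanDate} has no BCNF violation.
In {BookID, Branch, DueDate, MemberID}, {MemberID} is not a superkey ({MemberID}⁺ restricted to this set is {DueDate, MemberID}), so split on MemberID --> DueDate into {DueDate, MemberID} and {BookID, Branch, MemberID}.
{DueDate, MemberID} has no BCNF violation.
{BookID, Branch, MemberID} has no BCNF violation.

{BookID, Branch, MemberID}; {BookID, LoanDate}; {DueDate, MemberID}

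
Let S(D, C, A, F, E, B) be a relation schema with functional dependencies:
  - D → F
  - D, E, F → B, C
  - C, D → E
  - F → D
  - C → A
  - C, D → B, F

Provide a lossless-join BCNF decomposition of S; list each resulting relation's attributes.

{A, C}; {B, C, D, E}; {D, F}

Candidate keys of the original relation: {C, D}, {C, F}, {D, E}, {E, F}.
{A, B, C, D, E, F}: {D} determines {D, F} here but is not a superkey — split on D → F, giving {D, F} and {A, B, C, D, E}.
{D, F}: every determinant is a superkey — BCNF.
{A, B, C, D, E}: {C} determines {A, C} here but is not a superkey — split on C → A, giving {A, C} and {B, C, D, E}.
{A, C}: every determinant is a superkey — BCNF.
{B, C, D, E}: every determinant is a superkey — BCNF.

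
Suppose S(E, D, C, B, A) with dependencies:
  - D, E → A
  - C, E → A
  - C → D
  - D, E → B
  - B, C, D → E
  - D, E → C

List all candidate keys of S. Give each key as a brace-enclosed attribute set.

{B, C}, {C, E}, {D, E}

{B, C}⁺ = {A, B, C, D, E}, which is every attribute, so {B, C} is a candidate key.
{C, E}⁺ = {A, B, C, D, E}, which is every attribute, so {C, E} is a candidate key.
{D, E}⁺ = {A, B, C, D, E}, which is every attribute, so {D, E} is a candidate key.
No proper subset of any of these is a key, and no other minimal superkey exists.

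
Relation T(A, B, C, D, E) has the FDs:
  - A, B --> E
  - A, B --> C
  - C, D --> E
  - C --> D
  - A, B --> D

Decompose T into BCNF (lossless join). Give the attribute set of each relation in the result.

{A, B, C}; {C, D, E}

Candidate key of the original relation: {A, B}.
{A, B, C, D, E}: {C, D} determines {C, D, E} here but is not a superkey — split on C, D --> E, giving {C, D, E} and {A, B, C, D}.
{C, D, E} has no BCNF violation.
{A, B, C, D}: {C} determines {C, D} here but is not a superkey — split on C --> D, giving {C, D} and {A, B, C}.
{C, D} has no BCNF violation.
{A, B, C} has no BCNF violation.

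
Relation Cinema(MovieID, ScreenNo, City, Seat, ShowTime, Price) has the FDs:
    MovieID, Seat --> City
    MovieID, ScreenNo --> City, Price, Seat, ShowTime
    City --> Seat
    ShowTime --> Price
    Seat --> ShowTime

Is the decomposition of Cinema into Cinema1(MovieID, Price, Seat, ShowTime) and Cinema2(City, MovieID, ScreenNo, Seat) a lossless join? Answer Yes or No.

Yes

The shared attributes are {MovieID, Seat} and {MovieID, Seat}⁺ = {City, MovieID, Price, Seat, ShowTime}.
This includes all of Cinema1, so the common attributes are a superkey of Cinema1 — the join is lossless.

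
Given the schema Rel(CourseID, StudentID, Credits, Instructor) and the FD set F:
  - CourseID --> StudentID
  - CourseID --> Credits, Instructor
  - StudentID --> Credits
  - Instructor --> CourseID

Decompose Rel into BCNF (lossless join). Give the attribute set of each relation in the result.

Candidate keys of the original relation: {CourseID}, {Instructor}.
In {CourseID, Credits, Instructor, StudentID}, {StudentID} is not a superkey ({StudentID}⁺ restricted to this set is {Credits, StudentID}), so split on StudentID --> Credits into {Credits, StudentID} and {CourseID, Instructor, StudentID}.
{Credits, StudentID} is in BCNF.
{CourseID, Instructor, StudentID} is in BCNF.

{CourseID, Instructor, StudentID}; {Credits, StudentID}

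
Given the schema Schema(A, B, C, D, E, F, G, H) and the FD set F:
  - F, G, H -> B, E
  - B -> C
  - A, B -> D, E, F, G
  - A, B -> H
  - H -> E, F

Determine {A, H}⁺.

{A, E, F, H}

Start with {A, H}.
H -> E, F applies; add {E, F} → now {A, E, F, H}.
No further FD applies.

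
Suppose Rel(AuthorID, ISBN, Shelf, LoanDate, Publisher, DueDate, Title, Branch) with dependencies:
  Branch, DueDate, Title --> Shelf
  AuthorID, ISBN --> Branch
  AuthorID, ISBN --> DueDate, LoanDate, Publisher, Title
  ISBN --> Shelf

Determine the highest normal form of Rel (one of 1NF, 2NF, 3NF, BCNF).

Candidate key: {AuthorID, ISBN}. Prime attributes: {AuthorID, ISBN}.
For Branch, DueDate, Title --> Shelf we have {Branch, DueDate, Title}⁺ = {Branch, DueDate, Shelf, Title}; {Branch, DueDate, Title} is not a superkey, so BCNF fails.
Branch, DueDate, Title --> Shelf determines the non-prime attribute {Shelf} from a non-superkey — 3NF is violated.
Since {ISBN} ⊂ {AuthorID, ISBN} and {ISBN}⁺ ⊇ {Shelf} with {Shelf} non-prime, there is a partial dependency; 2NF fails.

1NF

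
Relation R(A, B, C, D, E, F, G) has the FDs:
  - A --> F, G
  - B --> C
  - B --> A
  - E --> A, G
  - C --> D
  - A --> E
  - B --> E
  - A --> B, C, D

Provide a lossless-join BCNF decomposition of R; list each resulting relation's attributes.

{A, B, C, E, F, G}; {C, D}

Candidate keys of the original relation: {A}, {B}, {E}.
Within {A, B, C, D, E, F, G}: {C}⁺ ∩ {A, B, C, D, E, F, G} = {C, D}, not the whole set, so C --> D violates BCNF; decompose into {C, D} and {A, B, C, E, F, G}.
{C, D} is in BCNF.
{A, B, C, E, F, G} is in BCNF.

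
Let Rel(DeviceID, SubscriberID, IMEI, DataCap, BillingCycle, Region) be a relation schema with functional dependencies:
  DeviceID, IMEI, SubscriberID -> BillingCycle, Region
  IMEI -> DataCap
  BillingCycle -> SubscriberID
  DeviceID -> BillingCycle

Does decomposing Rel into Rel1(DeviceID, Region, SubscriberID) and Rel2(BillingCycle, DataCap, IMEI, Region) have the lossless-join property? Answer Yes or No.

The shared attributes are {Region} and {Region}⁺ = {Region}.
Neither Rel1 nor Rel2 is contained in that closure, so the decomposition is lossy.

No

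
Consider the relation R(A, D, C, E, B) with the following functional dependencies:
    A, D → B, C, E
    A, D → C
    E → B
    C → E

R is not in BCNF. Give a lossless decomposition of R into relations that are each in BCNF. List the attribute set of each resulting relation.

{A, C, D}; {B, E}; {C, E}

Candidate key of the original relation: {A, D}.
In {A, B, C, D, E}, {E} is not a superkey ({E}⁺ restricted to this set is {B, E}), so split on E → B into {B, E} and {A, C, D, E}.
{B, E} has no BCNF violation.
In {A, C, D, E}, {C} is not a superkey ({C}⁺ restricted to this set is {C, E}), so split on C → E into {C, E} and {A, C, D}.
{C, E} has no BCNF violation.
{A, C, D} has no BCNF violation.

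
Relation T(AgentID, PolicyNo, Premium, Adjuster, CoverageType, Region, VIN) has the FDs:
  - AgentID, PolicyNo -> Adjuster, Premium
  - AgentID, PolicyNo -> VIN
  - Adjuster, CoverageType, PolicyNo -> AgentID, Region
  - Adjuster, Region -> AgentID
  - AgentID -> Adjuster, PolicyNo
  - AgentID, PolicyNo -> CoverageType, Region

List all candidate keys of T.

{Adjuster, CoverageType, PolicyNo}, {Adjuster, Region}, {AgentID}

{AgentID}⁺ = {Adjuster, AgentID, CoverageType, PolicyNo, Premium, Region, VIN}, which is every attribute, so {AgentID} is a candidate key.
{Adjuster, Region}⁺ = {Adjuster, AgentID, CoverageType, PolicyNo, Premium, Region, VIN}, which is every attribute, so {Adjuster, Region} is a candidate key.
{Adjuster, CoverageType, PolicyNo}⁺ = {Adjuster, AgentID, CoverageType, PolicyNo, Premium, Region, VIN}, which is every attribute, so {Adjuster, CoverageType, PolicyNo} is a candidate key.
These are minimal and exhaustive — every other superkey contains one of them.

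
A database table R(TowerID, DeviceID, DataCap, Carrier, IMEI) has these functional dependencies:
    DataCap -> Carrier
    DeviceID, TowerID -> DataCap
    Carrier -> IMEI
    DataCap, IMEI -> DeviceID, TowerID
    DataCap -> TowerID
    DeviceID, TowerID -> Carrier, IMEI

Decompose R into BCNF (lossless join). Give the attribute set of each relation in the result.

Candidate keys of the original relation: {DataCap}, {DeviceID, TowerID}.
{Carrier, DataCap, DeviceID, IMEI, TowerID}: {Carrier} determines {Carrier, IMEI} here but is not a superkey — split on Carrier -> IMEI, giving {Carrier, IMEI} and {Carrier, DataCap, DeviceID, TowerID}.
{Carrier, IMEI} has no BCNF violation.
{Carrier, DataCap, DeviceID, TowerID} has no BCNF violation.

{Carrier, DataCap, DeviceID, TowerID}; {Carrier, IMEI}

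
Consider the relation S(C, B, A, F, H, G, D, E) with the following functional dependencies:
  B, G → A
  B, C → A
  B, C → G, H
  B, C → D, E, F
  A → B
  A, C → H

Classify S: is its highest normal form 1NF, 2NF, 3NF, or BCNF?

Candidate keys: {A, C}, {B, C}. Prime attributes: {A, B, C}.
For B, G → A we have {B, G}⁺ = {A, B, G}; {B, G} is not a superkey, so BCNF fails.
But every attribute on its right side ({A}) is prime, and the same holds for every other non-superkey FD, so 3NF still holds.

3NF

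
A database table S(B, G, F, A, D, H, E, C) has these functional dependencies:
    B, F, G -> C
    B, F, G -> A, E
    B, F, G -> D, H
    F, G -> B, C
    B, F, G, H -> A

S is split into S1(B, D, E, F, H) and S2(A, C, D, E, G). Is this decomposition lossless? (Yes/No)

Common attributes: {D, E}; their closure is {D, E}.
The closure covers neither S1 nor S2 entirely; the join is not lossless.

No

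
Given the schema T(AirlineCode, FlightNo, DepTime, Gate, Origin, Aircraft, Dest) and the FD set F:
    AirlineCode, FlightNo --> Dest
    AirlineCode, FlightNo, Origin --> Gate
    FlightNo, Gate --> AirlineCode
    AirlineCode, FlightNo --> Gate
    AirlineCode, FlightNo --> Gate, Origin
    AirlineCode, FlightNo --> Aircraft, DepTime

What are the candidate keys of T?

{AirlineCode, FlightNo}, {FlightNo, Gate}

{FlightNo} never appears on the right of any FD, so every key must include it.
{AirlineCode, FlightNo}⁺ = {Aircraft, AirlineCode, DepTime, Dest, FlightNo, Gate, Origin} — all of the relation — so {AirlineCode, FlightNo} is a candidate key.
{FlightNo, Gate}⁺ = {Aircraft, AirlineCode, DepTime, Dest, FlightNo, Gate, Origin} — all of the relation — so {FlightNo, Gate} is a candidate key.
No proper subset of any of these is a key, and no other minimal superkey exists.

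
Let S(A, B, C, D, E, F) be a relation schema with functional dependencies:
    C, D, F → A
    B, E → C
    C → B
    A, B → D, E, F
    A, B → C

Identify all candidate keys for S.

Closure of {A, B} is {A, B, C, D, E, F}, the whole schema; {A, B} is a candidate key.
Closure of {A, C} is {A, B, C, D, E, F}, the whole schema; {A, C} is a candidate key.
Closure of {C, D, F} is {A, B, C, D, E, F}, the whole schema; {C, D, F} is a candidate key.
Closure of {B, D, E, F} is {A, B, C, D, E, F}, the whole schema; {B, D, E, F} is a candidate key.
No proper subset of any of these is a key, and no other minimal superkey exists.

{A, B}, {A, C}, {B, D, E, F}, {C, D, F}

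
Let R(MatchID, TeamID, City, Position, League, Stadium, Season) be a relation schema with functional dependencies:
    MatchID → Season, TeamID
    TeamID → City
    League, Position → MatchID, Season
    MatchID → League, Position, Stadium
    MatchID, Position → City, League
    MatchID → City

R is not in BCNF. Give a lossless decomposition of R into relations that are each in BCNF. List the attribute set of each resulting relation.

{City, TeamID}; {League, MatchID, Position, Season, Stadium, TeamID}

Candidate keys of the original relation: {League, Position}, {MatchID}.
In {City, League, MatchID, Position, Season, Stadium, TeamID}, {TeamID} is not a superkey ({TeamID}⁺ restricted to this set is {City, TeamID}), so split on TeamID → City into {City, TeamID} and {League, MatchID, Position, Season, Stadium, TeamID}.
{City, TeamID} has no BCNF violation.
{League, MatchID, Position, Season, Stadium, TeamID} has no BCNF violation.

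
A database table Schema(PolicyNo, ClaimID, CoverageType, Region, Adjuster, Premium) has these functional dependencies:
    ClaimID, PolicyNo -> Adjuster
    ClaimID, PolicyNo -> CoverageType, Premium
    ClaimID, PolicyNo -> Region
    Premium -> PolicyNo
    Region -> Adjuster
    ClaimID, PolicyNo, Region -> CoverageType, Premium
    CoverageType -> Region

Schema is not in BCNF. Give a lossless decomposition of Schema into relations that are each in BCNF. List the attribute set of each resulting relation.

{Adjuster, Region}; {ClaimID, CoverageType, Premium}; {CoverageType, Region}; {PolicyNo, Premium}

Candidate keys of the original relation: {ClaimID, PolicyNo}, {ClaimID, Premium}.
{Adjuster, ClaimID, CoverageType, PolicyNo, Premium, Region}: {Premium} determines {PolicyNo, Premium} here but is not a superkey — split on Premium -> PolicyNo, giving {PolicyNo, Premium} and {Adjuster, ClaimID, CoverageType, Premium, Region}.
{PolicyNo, Premium} has no BCNF violation.
{Adjuster, ClaimID, CoverageType, Premium, Region}: {Region} determines {Adjuster, Region} here but is not a superkey — split on Region -> Adjuster, giving {Adjuster, Region} and {ClaimID, CoverageType, Premium, Region}.
{Adjuster, Region} has no BCNF violation.
{ClaimID, CoverageType, Premium, Region}: {CoverageType} determines {CoverageType, Region} here but is not a superkey — split on CoverageType -> Region, giving {CoverageType, Region} and {ClaimID, CoverageType, Premium}.
{CoverageType, Region} has no BCNF violation.
{ClaimID, CoverageType, Premium} has no BCNF violation.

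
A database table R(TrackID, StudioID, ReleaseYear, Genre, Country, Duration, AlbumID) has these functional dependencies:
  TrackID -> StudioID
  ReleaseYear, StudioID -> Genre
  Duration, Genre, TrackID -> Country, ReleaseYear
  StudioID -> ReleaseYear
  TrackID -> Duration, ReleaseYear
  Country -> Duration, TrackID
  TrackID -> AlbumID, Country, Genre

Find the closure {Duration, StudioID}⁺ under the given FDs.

Start with {Duration, StudioID}.
StudioID -> ReleaseYear applies; add {ReleaseYear} → now {Duration, ReleaseYear, StudioID}.
ReleaseYear, StudioID -> Genre applies; add {Genre} → now {Duration, Genre, ReleaseYear, StudioID}.
No further FD applies.

{Duration, Genre, ReleaseYear, StudioID}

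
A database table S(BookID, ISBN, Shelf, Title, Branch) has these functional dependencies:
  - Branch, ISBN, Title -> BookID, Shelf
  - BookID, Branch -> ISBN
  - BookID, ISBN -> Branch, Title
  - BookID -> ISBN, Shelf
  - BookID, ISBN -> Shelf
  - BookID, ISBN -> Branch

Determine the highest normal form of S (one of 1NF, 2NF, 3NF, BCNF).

Candidate keys: {BookID}, {Branch, ISBN, Title}. Prime attributes: {BookID, Branch, ISBN, Title}.
Every FD has a superkey on the left, so the relation is in BCNF.

BCNF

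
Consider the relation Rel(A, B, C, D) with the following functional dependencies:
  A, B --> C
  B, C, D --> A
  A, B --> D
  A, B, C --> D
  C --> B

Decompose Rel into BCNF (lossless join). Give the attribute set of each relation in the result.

{A, C, D}; {B, C}

Candidate keys of the original relation: {A, B}, {A, C}, {C, D}.
Within {A, B, C, D}: {C}⁺ ∩ {A, B, C, D} = {B, C}, not the whole set, so C --> B violates BCNF; decompose into {B, C} and {A, C, D}.
{B, C} has no BCNF violation.
{A, C, D} has no BCNF violation.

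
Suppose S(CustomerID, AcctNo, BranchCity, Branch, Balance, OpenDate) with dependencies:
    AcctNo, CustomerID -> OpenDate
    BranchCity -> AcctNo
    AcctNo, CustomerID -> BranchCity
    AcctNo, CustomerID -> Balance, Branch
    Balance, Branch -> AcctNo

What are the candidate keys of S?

Attributes never on any right-hand side: {CustomerID} — every candidate key must contain it.
Closure of {AcctNo, CustomerID} is {AcctNo, Balance, Branch, BranchCity, CustomerID, OpenDate}, the whole schema; {AcctNo, CustomerID} is a candidate key.
Closure of {BranchCity, CustomerID} is {AcctNo, Balance, Branch, BranchCity, CustomerID, OpenDate}, the whole schema; {BranchCity, CustomerID} is a candidate key.
Closure of {Balance, Branch, CustomerID} is {AcctNo, Balance, Branch, BranchCity, CustomerID, OpenDate}, the whole schema; {Balance, Branch, CustomerID} is a candidate key.
These are minimal and exhaustive — every other superkey contains one of them.

{AcctNo, CustomerID}, {Balance, Branch, CustomerID}, {BranchCity, CustomerID}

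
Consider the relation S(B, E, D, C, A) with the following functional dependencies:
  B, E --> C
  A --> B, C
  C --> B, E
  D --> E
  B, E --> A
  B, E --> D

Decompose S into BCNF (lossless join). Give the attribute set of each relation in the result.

Candidate keys of the original relation: {A}, {B, D}, {B, E}, {C}.
{A, B, C, D, E}: {D} determines {D, E} here but is not a superkey — split on D --> E, giving {D, E} and {A, B, C, D}.
{D, E}: every determinant is a superkey — BCNF.
{A, B, C, D}: every determinant is a superkey — BCNF.

{A, B, C, D}; {D, E}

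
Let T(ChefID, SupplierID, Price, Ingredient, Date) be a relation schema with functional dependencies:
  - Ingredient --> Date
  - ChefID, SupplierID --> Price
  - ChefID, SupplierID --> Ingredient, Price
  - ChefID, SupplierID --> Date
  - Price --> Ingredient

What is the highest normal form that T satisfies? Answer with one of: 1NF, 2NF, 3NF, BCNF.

2NF

Candidate key: {ChefID, SupplierID}. Prime attributes: {ChefID, SupplierID}.
Ingredient --> Date: {Ingredient}⁺ = {Date, Ingredient}, which is not all of the attributes, so the left side is not a superkey — BCNF is violated.
Because {Date} is non-prime and the left side of Ingredient --> Date is not a superkey, the relation is not in 3NF.
No proper subset of a key has a non-prime attribute in its closure, so there is no partial dependency; 2NF holds.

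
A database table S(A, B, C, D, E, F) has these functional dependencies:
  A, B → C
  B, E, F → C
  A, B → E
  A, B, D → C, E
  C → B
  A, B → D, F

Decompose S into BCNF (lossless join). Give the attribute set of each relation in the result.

Candidate keys of the original relation: {A, B}, {A, C}.
In {A, B, C, D, E, F}, {B, E, F} is not a superkey ({B, E, F}⁺ restricted to this set is {B, C, E, F}), so split on B, E, F → C into {B, C, E, F} and {A, B, D, E, F}.
In {B, C, E, F}, {C} is not a superkey ({C}⁺ restricted to this set is {B, C}), so split on C → B into {B, C} and {C, E, F}.
{B, C} is in BCNF.
{C, E, F} is in BCNF.
{A, B, D, E, F} is in BCNF.

{A, B, D, E, F}; {B, C}; {C, E, F}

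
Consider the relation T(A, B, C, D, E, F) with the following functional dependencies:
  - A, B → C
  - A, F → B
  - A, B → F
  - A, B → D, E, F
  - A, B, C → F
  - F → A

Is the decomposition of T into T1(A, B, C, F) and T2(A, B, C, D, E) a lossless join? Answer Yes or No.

T1 ∩ T2 = {A, B, C}; its closure under F is {A, B, C, D, E, F}.
Since T1 ⊆ {A, B, C, D, E, F}, the intersection is a superkey of T1; the decomposition is lossless.

Yes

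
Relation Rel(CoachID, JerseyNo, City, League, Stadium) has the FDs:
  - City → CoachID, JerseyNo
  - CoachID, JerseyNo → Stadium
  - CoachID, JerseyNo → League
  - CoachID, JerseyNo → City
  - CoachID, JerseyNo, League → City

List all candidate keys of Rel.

{City}⁺ = {City, CoachID, JerseyNo, League, Stadium} — all of the relation — so {City} is a candidate key.
{CoachID, JerseyNo}⁺ = {City, CoachID, JerseyNo, League, Stadium} — all of the relation — so {CoachID, JerseyNo} is a candidate key.
These are minimal and exhaustive — every other superkey contains one of them.

{City}, {CoachID, JerseyNo}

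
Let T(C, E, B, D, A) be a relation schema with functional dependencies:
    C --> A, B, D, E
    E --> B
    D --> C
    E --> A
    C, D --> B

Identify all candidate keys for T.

{C}⁺ = {A, B, C, D, E} — all of the relation — so {C} is a candidate key.
{D}⁺ = {A, B, C, D, E} — all of the relation — so {D} is a candidate key.
These are minimal and exhaustive — every other superkey contains one of them.

{C}, {D}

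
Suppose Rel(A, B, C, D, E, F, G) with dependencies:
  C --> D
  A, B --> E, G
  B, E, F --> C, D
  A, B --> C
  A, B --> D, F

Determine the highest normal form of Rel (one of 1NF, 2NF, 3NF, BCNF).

2NF

Candidate key: {A, B}. Prime attributes: {A, B}.
C --> D breaks BCNF: {C}⁺ = {C, D}, so {C} is not a superkey.
Because {D} is non-prime and the left side of C --> D is not a superkey, the relation is not in 3NF.
Checking every proper subset of each key, none determines a non-prime attribute — 2NF is satisfied.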